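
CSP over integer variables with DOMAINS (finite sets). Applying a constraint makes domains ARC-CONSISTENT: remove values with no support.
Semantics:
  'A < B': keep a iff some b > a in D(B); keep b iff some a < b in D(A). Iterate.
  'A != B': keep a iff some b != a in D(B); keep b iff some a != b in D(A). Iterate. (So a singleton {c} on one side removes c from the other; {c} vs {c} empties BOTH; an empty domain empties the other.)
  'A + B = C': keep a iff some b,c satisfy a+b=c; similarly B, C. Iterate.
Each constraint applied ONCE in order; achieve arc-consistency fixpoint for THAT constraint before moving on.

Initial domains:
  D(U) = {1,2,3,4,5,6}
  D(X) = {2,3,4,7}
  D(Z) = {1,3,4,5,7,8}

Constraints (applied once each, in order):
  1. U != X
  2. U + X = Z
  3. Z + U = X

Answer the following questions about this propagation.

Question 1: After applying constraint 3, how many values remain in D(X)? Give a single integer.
Constraint 1 (U != X) on D(U)={1,2,3,4,5,6} D(X)={2,3,4,7}: no change
Constraint 2 (U + X = Z) on D(U)={1,2,3,4,5,6} D(X)={2,3,4,7} D(Z)={1,3,4,5,7,8}: Z {1,3,4,5,7,8}->{3,4,5,7,8}
Constraint 3 (Z + U = X) on D(Z)={3,4,5,7,8} D(U)={1,2,3,4,5,6} D(X)={2,3,4,7}: Z {3,4,5,7,8}->{3,4,5}; U {1,2,3,4,5,6}->{1,2,3,4}; X {2,3,4,7}->{4,7}
So after constraint 3: D(X)={4,7}, size = 2

Answer: 2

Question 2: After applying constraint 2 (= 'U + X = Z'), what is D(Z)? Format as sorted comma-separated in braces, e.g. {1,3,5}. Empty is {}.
Answer: {3,4,5,7,8}

Derivation:
Constraint 1 (U != X) on D(U)={1,2,3,4,5,6} D(X)={2,3,4,7}: no change
Constraint 2 (U + X = Z) on D(U)={1,2,3,4,5,6} D(X)={2,3,4,7} D(Z)={1,3,4,5,7,8}: Z {1,3,4,5,7,8}->{3,4,5,7,8}
So after constraint 2: D(Z) = {3,4,5,7,8}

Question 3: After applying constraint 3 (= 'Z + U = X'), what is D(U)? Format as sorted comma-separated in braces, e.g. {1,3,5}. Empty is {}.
Answer: {1,2,3,4}

Derivation:
Constraint 1 (U != X) on D(U)={1,2,3,4,5,6} D(X)={2,3,4,7}: no change
Constraint 2 (U + X = Z) on D(U)={1,2,3,4,5,6} D(X)={2,3,4,7} D(Z)={1,3,4,5,7,8}: Z {1,3,4,5,7,8}->{3,4,5,7,8}
Constraint 3 (Z + U = X) on D(Z)={3,4,5,7,8} D(U)={1,2,3,4,5,6} D(X)={2,3,4,7}: Z {3,4,5,7,8}->{3,4,5}; U {1,2,3,4,5,6}->{1,2,3,4}; X {2,3,4,7}->{4,7}
So after constraint 3: D(U) = {1,2,3,4}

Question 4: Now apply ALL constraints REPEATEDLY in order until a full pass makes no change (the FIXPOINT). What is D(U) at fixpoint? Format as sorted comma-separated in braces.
Answer: {}

Derivation:
pass 0 (initial): D(U)={1,2,3,4,5,6}
pass 1: U {1,2,3,4,5,6}->{1,2,3,4}; X {2,3,4,7}->{4,7}; Z {1,3,4,5,7,8}->{3,4,5}
pass 2: U {1,2,3,4}->{}; X {4,7}->{}; Z {3,4,5}->{}
pass 3: no change
Fixpoint after 3 passes: D(U) = {}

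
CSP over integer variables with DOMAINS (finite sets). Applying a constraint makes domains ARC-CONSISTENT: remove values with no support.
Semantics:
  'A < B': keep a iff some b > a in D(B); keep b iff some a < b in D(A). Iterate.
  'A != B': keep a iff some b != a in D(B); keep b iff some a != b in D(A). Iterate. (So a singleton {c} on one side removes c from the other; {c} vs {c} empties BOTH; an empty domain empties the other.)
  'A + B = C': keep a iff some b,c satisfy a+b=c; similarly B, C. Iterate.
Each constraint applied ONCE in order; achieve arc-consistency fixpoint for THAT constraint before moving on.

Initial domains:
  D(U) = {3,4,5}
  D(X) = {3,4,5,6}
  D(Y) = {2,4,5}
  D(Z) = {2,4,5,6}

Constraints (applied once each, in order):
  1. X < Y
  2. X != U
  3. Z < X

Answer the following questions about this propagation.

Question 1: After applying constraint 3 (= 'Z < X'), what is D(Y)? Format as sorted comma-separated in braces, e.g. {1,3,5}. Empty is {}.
Answer: {4,5}

Derivation:
Constraint 1 (X < Y) on D(X)={3,4,5,6} D(Y)={2,4,5}: X {3,4,5,6}->{3,4}; Y {2,4,5}->{4,5}
Constraint 2 (X != U) on D(X)={3,4} D(U)={3,4,5}: no change
Constraint 3 (Z < X) on D(Z)={2,4,5,6} D(X)={3,4}: Z {2,4,5,6}->{2}
So after constraint 3: D(Y) = {4,5}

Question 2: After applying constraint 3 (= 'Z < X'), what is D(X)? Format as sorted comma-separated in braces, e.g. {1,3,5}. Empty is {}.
Constraint 1 (X < Y) on D(X)={3,4,5,6} D(Y)={2,4,5}: X {3,4,5,6}->{3,4}; Y {2,4,5}->{4,5}
Constraint 2 (X != U) on D(X)={3,4} D(U)={3,4,5}: no change
Constraint 3 (Z < X) on D(Z)={2,4,5,6} D(X)={3,4}: Z {2,4,5,6}->{2}
So after constraint 3: D(X) = {3,4}

Answer: {3,4}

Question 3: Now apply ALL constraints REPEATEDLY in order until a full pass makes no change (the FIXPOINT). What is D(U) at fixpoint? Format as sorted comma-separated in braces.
Answer: {3,4,5}

Derivation:
pass 0 (initial): D(U)={3,4,5}
pass 1: X {3,4,5,6}->{3,4}; Y {2,4,5}->{4,5}; Z {2,4,5,6}->{2}
pass 2: no change
Fixpoint after 2 passes: D(U) = {3,4,5}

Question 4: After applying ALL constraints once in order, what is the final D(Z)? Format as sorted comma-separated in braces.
Answer: {2}

Derivation:
Constraint 1 (X < Y) on D(X)={3,4,5,6} D(Y)={2,4,5}: X {3,4,5,6}->{3,4}; Y {2,4,5}->{4,5}
Constraint 2 (X != U) on D(X)={3,4} D(U)={3,4,5}: no change
Constraint 3 (Z < X) on D(Z)={2,4,5,6} D(X)={3,4}: Z {2,4,5,6}->{2}
So after all 3 constraints: D(Z) = {2}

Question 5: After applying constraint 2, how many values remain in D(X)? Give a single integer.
Answer: 2

Derivation:
Constraint 1 (X < Y) on D(X)={3,4,5,6} D(Y)={2,4,5}: X {3,4,5,6}->{3,4}; Y {2,4,5}->{4,5}
Constraint 2 (X != U) on D(X)={3,4} D(U)={3,4,5}: no change
So after constraint 2: D(X)={3,4}, size = 2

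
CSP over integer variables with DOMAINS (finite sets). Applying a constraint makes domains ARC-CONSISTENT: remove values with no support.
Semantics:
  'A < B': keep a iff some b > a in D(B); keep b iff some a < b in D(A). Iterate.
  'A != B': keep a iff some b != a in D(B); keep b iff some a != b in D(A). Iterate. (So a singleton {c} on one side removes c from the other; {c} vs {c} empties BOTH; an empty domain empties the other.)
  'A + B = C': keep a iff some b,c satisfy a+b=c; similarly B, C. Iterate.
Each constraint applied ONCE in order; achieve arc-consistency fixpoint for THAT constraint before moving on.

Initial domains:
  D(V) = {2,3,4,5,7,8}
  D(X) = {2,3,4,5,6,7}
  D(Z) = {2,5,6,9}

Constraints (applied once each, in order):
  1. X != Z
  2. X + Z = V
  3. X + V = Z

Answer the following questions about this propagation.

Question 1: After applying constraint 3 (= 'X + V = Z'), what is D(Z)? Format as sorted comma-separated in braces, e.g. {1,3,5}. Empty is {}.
Answer: {6}

Derivation:
Constraint 1 (X != Z) on D(X)={2,3,4,5,6,7} D(Z)={2,5,6,9}: no change
Constraint 2 (X + Z = V) on D(X)={2,3,4,5,6,7} D(Z)={2,5,6,9} D(V)={2,3,4,5,7,8}: X {2,3,4,5,6,7}->{2,3,5,6}; Z {2,5,6,9}->{2,5,6}; V {2,3,4,5,7,8}->{4,5,7,8}
Constraint 3 (X + V = Z) on D(X)={2,3,5,6} D(V)={4,5,7,8} D(Z)={2,5,6}: X {2,3,5,6}->{2}; V {4,5,7,8}->{4}; Z {2,5,6}->{6}
So after constraint 3: D(Z) = {6}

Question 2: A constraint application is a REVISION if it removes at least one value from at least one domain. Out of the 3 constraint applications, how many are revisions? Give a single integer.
Answer: 2

Derivation:
Constraint 1 (X != Z) on D(X)={2,3,4,5,6,7} D(Z)={2,5,6,9}: no change => not a revision
Constraint 2 (X + Z = V) on D(X)={2,3,4,5,6,7} D(Z)={2,5,6,9} D(V)={2,3,4,5,7,8}: X {2,3,4,5,6,7}->{2,3,5,6}; Z {2,5,6,9}->{2,5,6}; V {2,3,4,5,7,8}->{4,5,7,8} => REVISION
Constraint 3 (X + V = Z) on D(X)={2,3,5,6} D(V)={4,5,7,8} D(Z)={2,5,6}: X {2,3,5,6}->{2}; V {4,5,7,8}->{4}; Z {2,5,6}->{6} => REVISION
Total revisions = 2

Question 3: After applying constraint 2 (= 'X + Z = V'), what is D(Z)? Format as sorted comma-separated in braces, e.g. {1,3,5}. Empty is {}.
Answer: {2,5,6}

Derivation:
Constraint 1 (X != Z) on D(X)={2,3,4,5,6,7} D(Z)={2,5,6,9}: no change
Constraint 2 (X + Z = V) on D(X)={2,3,4,5,6,7} D(Z)={2,5,6,9} D(V)={2,3,4,5,7,8}: X {2,3,4,5,6,7}->{2,3,5,6}; Z {2,5,6,9}->{2,5,6}; V {2,3,4,5,7,8}->{4,5,7,8}
So after constraint 2: D(Z) = {2,5,6}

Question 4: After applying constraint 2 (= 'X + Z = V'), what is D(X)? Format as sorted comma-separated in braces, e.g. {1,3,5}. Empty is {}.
Answer: {2,3,5,6}

Derivation:
Constraint 1 (X != Z) on D(X)={2,3,4,5,6,7} D(Z)={2,5,6,9}: no change
Constraint 2 (X + Z = V) on D(X)={2,3,4,5,6,7} D(Z)={2,5,6,9} D(V)={2,3,4,5,7,8}: X {2,3,4,5,6,7}->{2,3,5,6}; Z {2,5,6,9}->{2,5,6}; V {2,3,4,5,7,8}->{4,5,7,8}
So after constraint 2: D(X) = {2,3,5,6}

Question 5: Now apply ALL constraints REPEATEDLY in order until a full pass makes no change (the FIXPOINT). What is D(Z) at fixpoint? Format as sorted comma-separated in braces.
pass 0 (initial): D(Z)={2,5,6,9}
pass 1: V {2,3,4,5,7,8}->{4}; X {2,3,4,5,6,7}->{2}; Z {2,5,6,9}->{6}
pass 2: V {4}->{}; X {2}->{}; Z {6}->{}
pass 3: no change
Fixpoint after 3 passes: D(Z) = {}

Answer: {}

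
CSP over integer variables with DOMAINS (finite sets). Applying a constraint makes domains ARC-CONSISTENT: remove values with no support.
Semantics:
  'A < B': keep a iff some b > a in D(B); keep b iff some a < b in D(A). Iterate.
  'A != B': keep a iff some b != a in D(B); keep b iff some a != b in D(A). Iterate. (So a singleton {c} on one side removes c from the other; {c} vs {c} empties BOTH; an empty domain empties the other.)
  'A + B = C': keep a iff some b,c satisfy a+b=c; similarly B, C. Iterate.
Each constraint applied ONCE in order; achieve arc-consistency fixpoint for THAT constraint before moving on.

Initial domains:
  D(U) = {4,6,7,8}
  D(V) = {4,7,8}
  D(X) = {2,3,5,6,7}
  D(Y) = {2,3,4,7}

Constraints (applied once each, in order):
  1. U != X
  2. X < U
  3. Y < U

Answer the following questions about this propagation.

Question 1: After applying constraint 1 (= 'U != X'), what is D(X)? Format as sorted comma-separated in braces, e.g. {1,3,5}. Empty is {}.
Answer: {2,3,5,6,7}

Derivation:
Constraint 1 (U != X) on D(U)={4,6,7,8} D(X)={2,3,5,6,7}: no change
So after constraint 1: D(X) = {2,3,5,6,7}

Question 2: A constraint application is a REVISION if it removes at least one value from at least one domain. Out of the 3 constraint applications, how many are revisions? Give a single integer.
Constraint 1 (U != X) on D(U)={4,6,7,8} D(X)={2,3,5,6,7}: no change => not a revision
Constraint 2 (X < U) on D(X)={2,3,5,6,7} D(U)={4,6,7,8}: no change => not a revision
Constraint 3 (Y < U) on D(Y)={2,3,4,7} D(U)={4,6,7,8}: no change => not a revision
Total revisions = 0

Answer: 0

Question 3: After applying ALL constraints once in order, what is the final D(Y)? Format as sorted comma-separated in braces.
Constraint 1 (U != X) on D(U)={4,6,7,8} D(X)={2,3,5,6,7}: no change
Constraint 2 (X < U) on D(X)={2,3,5,6,7} D(U)={4,6,7,8}: no change
Constraint 3 (Y < U) on D(Y)={2,3,4,7} D(U)={4,6,7,8}: no change
So after all 3 constraints: D(Y) = {2,3,4,7}

Answer: {2,3,4,7}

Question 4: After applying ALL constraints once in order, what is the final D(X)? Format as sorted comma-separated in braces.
Answer: {2,3,5,6,7}

Derivation:
Constraint 1 (U != X) on D(U)={4,6,7,8} D(X)={2,3,5,6,7}: no change
Constraint 2 (X < U) on D(X)={2,3,5,6,7} D(U)={4,6,7,8}: no change
Constraint 3 (Y < U) on D(Y)={2,3,4,7} D(U)={4,6,7,8}: no change
So after all 3 constraints: D(X) = {2,3,5,6,7}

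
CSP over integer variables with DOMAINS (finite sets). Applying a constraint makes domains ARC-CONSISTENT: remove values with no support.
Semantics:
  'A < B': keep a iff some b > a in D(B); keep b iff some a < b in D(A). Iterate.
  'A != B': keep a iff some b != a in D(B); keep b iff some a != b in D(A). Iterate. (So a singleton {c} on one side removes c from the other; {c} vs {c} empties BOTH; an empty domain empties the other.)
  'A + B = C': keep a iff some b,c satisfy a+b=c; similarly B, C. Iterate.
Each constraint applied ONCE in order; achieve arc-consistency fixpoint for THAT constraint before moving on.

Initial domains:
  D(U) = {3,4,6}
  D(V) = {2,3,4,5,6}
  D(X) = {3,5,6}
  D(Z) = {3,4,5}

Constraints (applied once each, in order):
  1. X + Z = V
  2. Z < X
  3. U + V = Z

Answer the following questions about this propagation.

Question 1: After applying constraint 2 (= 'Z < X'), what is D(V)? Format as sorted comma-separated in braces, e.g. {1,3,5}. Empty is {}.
Answer: {6}

Derivation:
Constraint 1 (X + Z = V) on D(X)={3,5,6} D(Z)={3,4,5} D(V)={2,3,4,5,6}: X {3,5,6}->{3}; Z {3,4,5}->{3}; V {2,3,4,5,6}->{6}
Constraint 2 (Z < X) on D(Z)={3} D(X)={3}: Z {3}->{}; X {3}->{}
So after constraint 2: D(V) = {6}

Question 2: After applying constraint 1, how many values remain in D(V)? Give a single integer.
Constraint 1 (X + Z = V) on D(X)={3,5,6} D(Z)={3,4,5} D(V)={2,3,4,5,6}: X {3,5,6}->{3}; Z {3,4,5}->{3}; V {2,3,4,5,6}->{6}
So after constraint 1: D(V)={6}, size = 1

Answer: 1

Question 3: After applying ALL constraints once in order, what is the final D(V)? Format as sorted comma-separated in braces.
Answer: {}

Derivation:
Constraint 1 (X + Z = V) on D(X)={3,5,6} D(Z)={3,4,5} D(V)={2,3,4,5,6}: X {3,5,6}->{3}; Z {3,4,5}->{3}; V {2,3,4,5,6}->{6}
Constraint 2 (Z < X) on D(Z)={3} D(X)={3}: Z {3}->{}; X {3}->{}
Constraint 3 (U + V = Z) on D(U)={3,4,6} D(V)={6} D(Z)={}: U {3,4,6}->{}; V {6}->{}
So after all 3 constraints: D(V) = {}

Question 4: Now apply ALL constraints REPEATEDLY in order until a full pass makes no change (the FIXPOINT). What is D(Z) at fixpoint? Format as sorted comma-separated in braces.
Answer: {}

Derivation:
pass 0 (initial): D(Z)={3,4,5}
pass 1: U {3,4,6}->{}; V {2,3,4,5,6}->{}; X {3,5,6}->{}; Z {3,4,5}->{}
pass 2: no change
Fixpoint after 2 passes: D(Z) = {}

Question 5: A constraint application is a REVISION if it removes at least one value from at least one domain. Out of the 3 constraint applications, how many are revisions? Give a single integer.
Constraint 1 (X + Z = V) on D(X)={3,5,6} D(Z)={3,4,5} D(V)={2,3,4,5,6}: X {3,5,6}->{3}; Z {3,4,5}->{3}; V {2,3,4,5,6}->{6} => REVISION
Constraint 2 (Z < X) on D(Z)={3} D(X)={3}: Z {3}->{}; X {3}->{} => REVISION
Constraint 3 (U + V = Z) on D(U)={3,4,6} D(V)={6} D(Z)={}: U {3,4,6}->{}; V {6}->{} => REVISION
Total revisions = 3

Answer: 3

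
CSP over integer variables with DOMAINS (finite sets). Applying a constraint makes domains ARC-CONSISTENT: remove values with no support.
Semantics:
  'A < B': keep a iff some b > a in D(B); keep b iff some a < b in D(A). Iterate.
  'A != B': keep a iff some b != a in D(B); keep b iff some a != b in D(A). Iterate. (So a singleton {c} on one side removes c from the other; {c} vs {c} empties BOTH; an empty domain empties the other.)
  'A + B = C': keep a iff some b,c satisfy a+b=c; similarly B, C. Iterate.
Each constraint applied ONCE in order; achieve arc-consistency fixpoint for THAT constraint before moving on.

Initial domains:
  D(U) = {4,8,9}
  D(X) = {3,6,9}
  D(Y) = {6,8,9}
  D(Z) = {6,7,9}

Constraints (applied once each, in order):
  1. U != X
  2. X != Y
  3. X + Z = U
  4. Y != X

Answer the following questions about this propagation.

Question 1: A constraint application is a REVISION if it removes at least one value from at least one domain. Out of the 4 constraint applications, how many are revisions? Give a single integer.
Answer: 1

Derivation:
Constraint 1 (U != X) on D(U)={4,8,9} D(X)={3,6,9}: no change => not a revision
Constraint 2 (X != Y) on D(X)={3,6,9} D(Y)={6,8,9}: no change => not a revision
Constraint 3 (X + Z = U) on D(X)={3,6,9} D(Z)={6,7,9} D(U)={4,8,9}: X {3,6,9}->{3}; Z {6,7,9}->{6}; U {4,8,9}->{9} => REVISION
Constraint 4 (Y != X) on D(Y)={6,8,9} D(X)={3}: no change => not a revision
Total revisions = 1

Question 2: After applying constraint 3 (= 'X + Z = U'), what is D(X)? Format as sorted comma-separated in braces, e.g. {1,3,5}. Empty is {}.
Constraint 1 (U != X) on D(U)={4,8,9} D(X)={3,6,9}: no change
Constraint 2 (X != Y) on D(X)={3,6,9} D(Y)={6,8,9}: no change
Constraint 3 (X + Z = U) on D(X)={3,6,9} D(Z)={6,7,9} D(U)={4,8,9}: X {3,6,9}->{3}; Z {6,7,9}->{6}; U {4,8,9}->{9}
So after constraint 3: D(X) = {3}

Answer: {3}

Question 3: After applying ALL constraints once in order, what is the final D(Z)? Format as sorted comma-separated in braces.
Answer: {6}

Derivation:
Constraint 1 (U != X) on D(U)={4,8,9} D(X)={3,6,9}: no change
Constraint 2 (X != Y) on D(X)={3,6,9} D(Y)={6,8,9}: no change
Constraint 3 (X + Z = U) on D(X)={3,6,9} D(Z)={6,7,9} D(U)={4,8,9}: X {3,6,9}->{3}; Z {6,7,9}->{6}; U {4,8,9}->{9}
Constraint 4 (Y != X) on D(Y)={6,8,9} D(X)={3}: no change
So after all 4 constraints: D(Z) = {6}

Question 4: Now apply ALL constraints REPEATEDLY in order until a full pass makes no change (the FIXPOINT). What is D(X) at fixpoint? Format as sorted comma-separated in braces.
Answer: {3}

Derivation:
pass 0 (initial): D(X)={3,6,9}
pass 1: U {4,8,9}->{9}; X {3,6,9}->{3}; Z {6,7,9}->{6}
pass 2: no change
Fixpoint after 2 passes: D(X) = {3}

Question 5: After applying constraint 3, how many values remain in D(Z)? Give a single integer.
Constraint 1 (U != X) on D(U)={4,8,9} D(X)={3,6,9}: no change
Constraint 2 (X != Y) on D(X)={3,6,9} D(Y)={6,8,9}: no change
Constraint 3 (X + Z = U) on D(X)={3,6,9} D(Z)={6,7,9} D(U)={4,8,9}: X {3,6,9}->{3}; Z {6,7,9}->{6}; U {4,8,9}->{9}
So after constraint 3: D(Z)={6}, size = 1

Answer: 1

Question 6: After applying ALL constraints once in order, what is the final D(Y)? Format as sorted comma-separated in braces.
Answer: {6,8,9}

Derivation:
Constraint 1 (U != X) on D(U)={4,8,9} D(X)={3,6,9}: no change
Constraint 2 (X != Y) on D(X)={3,6,9} D(Y)={6,8,9}: no change
Constraint 3 (X + Z = U) on D(X)={3,6,9} D(Z)={6,7,9} D(U)={4,8,9}: X {3,6,9}->{3}; Z {6,7,9}->{6}; U {4,8,9}->{9}
Constraint 4 (Y != X) on D(Y)={6,8,9} D(X)={3}: no change
So after all 4 constraints: D(Y) = {6,8,9}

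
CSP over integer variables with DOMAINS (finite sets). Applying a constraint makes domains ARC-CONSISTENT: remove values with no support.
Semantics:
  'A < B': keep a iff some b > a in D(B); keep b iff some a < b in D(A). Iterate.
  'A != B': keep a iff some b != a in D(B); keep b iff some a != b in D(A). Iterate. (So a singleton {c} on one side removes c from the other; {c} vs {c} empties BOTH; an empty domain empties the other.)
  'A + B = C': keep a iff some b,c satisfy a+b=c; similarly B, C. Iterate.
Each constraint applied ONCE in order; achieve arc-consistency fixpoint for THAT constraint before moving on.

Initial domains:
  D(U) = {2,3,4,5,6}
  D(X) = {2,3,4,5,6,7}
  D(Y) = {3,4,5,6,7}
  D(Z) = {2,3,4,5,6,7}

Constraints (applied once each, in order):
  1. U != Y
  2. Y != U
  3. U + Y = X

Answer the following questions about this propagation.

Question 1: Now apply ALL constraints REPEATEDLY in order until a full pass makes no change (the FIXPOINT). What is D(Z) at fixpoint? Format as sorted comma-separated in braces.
Answer: {2,3,4,5,6,7}

Derivation:
pass 0 (initial): D(Z)={2,3,4,5,6,7}
pass 1: U {2,3,4,5,6}->{2,3,4}; X {2,3,4,5,6,7}->{5,6,7}; Y {3,4,5,6,7}->{3,4,5}
pass 2: no change
Fixpoint after 2 passes: D(Z) = {2,3,4,5,6,7}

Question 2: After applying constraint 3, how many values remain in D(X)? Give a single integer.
Answer: 3

Derivation:
Constraint 1 (U != Y) on D(U)={2,3,4,5,6} D(Y)={3,4,5,6,7}: no change
Constraint 2 (Y != U) on D(Y)={3,4,5,6,7} D(U)={2,3,4,5,6}: no change
Constraint 3 (U + Y = X) on D(U)={2,3,4,5,6} D(Y)={3,4,5,6,7} D(X)={2,3,4,5,6,7}: U {2,3,4,5,6}->{2,3,4}; Y {3,4,5,6,7}->{3,4,5}; X {2,3,4,5,6,7}->{5,6,7}
So after constraint 3: D(X)={5,6,7}, size = 3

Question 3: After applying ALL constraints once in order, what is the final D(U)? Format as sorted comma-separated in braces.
Constraint 1 (U != Y) on D(U)={2,3,4,5,6} D(Y)={3,4,5,6,7}: no change
Constraint 2 (Y != U) on D(Y)={3,4,5,6,7} D(U)={2,3,4,5,6}: no change
Constraint 3 (U + Y = X) on D(U)={2,3,4,5,6} D(Y)={3,4,5,6,7} D(X)={2,3,4,5,6,7}: U {2,3,4,5,6}->{2,3,4}; Y {3,4,5,6,7}->{3,4,5}; X {2,3,4,5,6,7}->{5,6,7}
So after all 3 constraints: D(U) = {2,3,4}

Answer: {2,3,4}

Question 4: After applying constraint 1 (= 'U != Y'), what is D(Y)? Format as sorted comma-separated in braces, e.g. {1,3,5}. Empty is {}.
Answer: {3,4,5,6,7}

Derivation:
Constraint 1 (U != Y) on D(U)={2,3,4,5,6} D(Y)={3,4,5,6,7}: no change
So after constraint 1: D(Y) = {3,4,5,6,7}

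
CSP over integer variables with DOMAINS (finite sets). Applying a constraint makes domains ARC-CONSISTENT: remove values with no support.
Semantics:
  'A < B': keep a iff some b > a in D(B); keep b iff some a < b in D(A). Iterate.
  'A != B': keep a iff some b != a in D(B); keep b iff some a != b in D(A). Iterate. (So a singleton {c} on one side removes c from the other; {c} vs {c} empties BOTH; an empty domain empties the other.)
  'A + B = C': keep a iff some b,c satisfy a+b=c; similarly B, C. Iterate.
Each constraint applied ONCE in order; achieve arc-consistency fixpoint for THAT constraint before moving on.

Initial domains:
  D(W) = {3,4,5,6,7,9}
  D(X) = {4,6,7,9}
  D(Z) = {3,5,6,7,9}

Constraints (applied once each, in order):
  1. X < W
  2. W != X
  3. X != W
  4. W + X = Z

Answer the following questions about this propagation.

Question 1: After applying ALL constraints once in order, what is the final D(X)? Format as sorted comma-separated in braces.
Answer: {4}

Derivation:
Constraint 1 (X < W) on D(X)={4,6,7,9} D(W)={3,4,5,6,7,9}: X {4,6,7,9}->{4,6,7}; W {3,4,5,6,7,9}->{5,6,7,9}
Constraint 2 (W != X) on D(W)={5,6,7,9} D(X)={4,6,7}: no change
Constraint 3 (X != W) on D(X)={4,6,7} D(W)={5,6,7,9}: no change
Constraint 4 (W + X = Z) on D(W)={5,6,7,9} D(X)={4,6,7} D(Z)={3,5,6,7,9}: W {5,6,7,9}->{5}; X {4,6,7}->{4}; Z {3,5,6,7,9}->{9}
So after all 4 constraints: D(X) = {4}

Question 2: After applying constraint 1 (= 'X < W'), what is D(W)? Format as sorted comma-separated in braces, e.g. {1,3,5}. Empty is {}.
Answer: {5,6,7,9}

Derivation:
Constraint 1 (X < W) on D(X)={4,6,7,9} D(W)={3,4,5,6,7,9}: X {4,6,7,9}->{4,6,7}; W {3,4,5,6,7,9}->{5,6,7,9}
So after constraint 1: D(W) = {5,6,7,9}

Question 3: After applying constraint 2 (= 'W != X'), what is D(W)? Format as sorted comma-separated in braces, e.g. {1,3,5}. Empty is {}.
Constraint 1 (X < W) on D(X)={4,6,7,9} D(W)={3,4,5,6,7,9}: X {4,6,7,9}->{4,6,7}; W {3,4,5,6,7,9}->{5,6,7,9}
Constraint 2 (W != X) on D(W)={5,6,7,9} D(X)={4,6,7}: no change
So after constraint 2: D(W) = {5,6,7,9}

Answer: {5,6,7,9}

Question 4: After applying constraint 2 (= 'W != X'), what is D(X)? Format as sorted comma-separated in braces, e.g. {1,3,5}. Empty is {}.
Answer: {4,6,7}

Derivation:
Constraint 1 (X < W) on D(X)={4,6,7,9} D(W)={3,4,5,6,7,9}: X {4,6,7,9}->{4,6,7}; W {3,4,5,6,7,9}->{5,6,7,9}
Constraint 2 (W != X) on D(W)={5,6,7,9} D(X)={4,6,7}: no change
So after constraint 2: D(X) = {4,6,7}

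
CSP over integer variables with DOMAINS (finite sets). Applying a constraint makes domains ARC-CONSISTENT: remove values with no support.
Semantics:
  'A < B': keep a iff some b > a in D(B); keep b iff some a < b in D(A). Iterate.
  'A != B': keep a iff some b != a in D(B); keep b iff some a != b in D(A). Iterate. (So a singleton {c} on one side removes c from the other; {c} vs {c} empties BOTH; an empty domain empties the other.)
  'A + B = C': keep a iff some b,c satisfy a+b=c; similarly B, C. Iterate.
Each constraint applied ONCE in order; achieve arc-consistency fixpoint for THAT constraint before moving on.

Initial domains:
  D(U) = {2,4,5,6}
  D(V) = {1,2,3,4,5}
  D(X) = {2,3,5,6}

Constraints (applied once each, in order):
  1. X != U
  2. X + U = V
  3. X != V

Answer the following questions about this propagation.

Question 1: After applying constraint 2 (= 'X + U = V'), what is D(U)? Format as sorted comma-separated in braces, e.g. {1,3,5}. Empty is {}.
Answer: {2}

Derivation:
Constraint 1 (X != U) on D(X)={2,3,5,6} D(U)={2,4,5,6}: no change
Constraint 2 (X + U = V) on D(X)={2,3,5,6} D(U)={2,4,5,6} D(V)={1,2,3,4,5}: X {2,3,5,6}->{2,3}; U {2,4,5,6}->{2}; V {1,2,3,4,5}->{4,5}
So after constraint 2: D(U) = {2}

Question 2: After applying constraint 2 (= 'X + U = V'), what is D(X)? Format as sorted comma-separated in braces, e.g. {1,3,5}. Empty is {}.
Answer: {2,3}

Derivation:
Constraint 1 (X != U) on D(X)={2,3,5,6} D(U)={2,4,5,6}: no change
Constraint 2 (X + U = V) on D(X)={2,3,5,6} D(U)={2,4,5,6} D(V)={1,2,3,4,5}: X {2,3,5,6}->{2,3}; U {2,4,5,6}->{2}; V {1,2,3,4,5}->{4,5}
So after constraint 2: D(X) = {2,3}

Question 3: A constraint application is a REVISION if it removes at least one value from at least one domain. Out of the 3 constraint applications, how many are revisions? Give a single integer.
Constraint 1 (X != U) on D(X)={2,3,5,6} D(U)={2,4,5,6}: no change => not a revision
Constraint 2 (X + U = V) on D(X)={2,3,5,6} D(U)={2,4,5,6} D(V)={1,2,3,4,5}: X {2,3,5,6}->{2,3}; U {2,4,5,6}->{2}; V {1,2,3,4,5}->{4,5} => REVISION
Constraint 3 (X != V) on D(X)={2,3} D(V)={4,5}: no change => not a revision
Total revisions = 1

Answer: 1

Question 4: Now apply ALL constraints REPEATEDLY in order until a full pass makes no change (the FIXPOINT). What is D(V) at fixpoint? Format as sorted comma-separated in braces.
Answer: {5}

Derivation:
pass 0 (initial): D(V)={1,2,3,4,5}
pass 1: U {2,4,5,6}->{2}; V {1,2,3,4,5}->{4,5}; X {2,3,5,6}->{2,3}
pass 2: V {4,5}->{5}; X {2,3}->{3}
pass 3: no change
Fixpoint after 3 passes: D(V) = {5}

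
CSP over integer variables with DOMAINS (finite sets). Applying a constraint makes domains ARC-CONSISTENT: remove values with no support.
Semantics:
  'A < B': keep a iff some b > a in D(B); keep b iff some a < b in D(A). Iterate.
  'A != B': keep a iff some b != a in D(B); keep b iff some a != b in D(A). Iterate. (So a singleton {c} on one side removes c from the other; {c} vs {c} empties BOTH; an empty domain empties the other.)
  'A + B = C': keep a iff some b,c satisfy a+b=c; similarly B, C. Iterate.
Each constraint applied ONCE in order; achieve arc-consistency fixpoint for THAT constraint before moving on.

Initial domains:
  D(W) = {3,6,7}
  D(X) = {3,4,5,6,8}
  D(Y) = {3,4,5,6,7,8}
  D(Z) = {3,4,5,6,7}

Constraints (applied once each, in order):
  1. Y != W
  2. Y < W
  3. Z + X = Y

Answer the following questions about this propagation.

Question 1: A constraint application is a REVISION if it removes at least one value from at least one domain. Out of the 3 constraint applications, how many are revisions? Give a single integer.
Constraint 1 (Y != W) on D(Y)={3,4,5,6,7,8} D(W)={3,6,7}: no change => not a revision
Constraint 2 (Y < W) on D(Y)={3,4,5,6,7,8} D(W)={3,6,7}: Y {3,4,5,6,7,8}->{3,4,5,6}; W {3,6,7}->{6,7} => REVISION
Constraint 3 (Z + X = Y) on D(Z)={3,4,5,6,7} D(X)={3,4,5,6,8} D(Y)={3,4,5,6}: Z {3,4,5,6,7}->{3}; X {3,4,5,6,8}->{3}; Y {3,4,5,6}->{6} => REVISION
Total revisions = 2

Answer: 2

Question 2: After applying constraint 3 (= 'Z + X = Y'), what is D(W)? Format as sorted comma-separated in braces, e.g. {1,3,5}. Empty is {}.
Answer: {6,7}

Derivation:
Constraint 1 (Y != W) on D(Y)={3,4,5,6,7,8} D(W)={3,6,7}: no change
Constraint 2 (Y < W) on D(Y)={3,4,5,6,7,8} D(W)={3,6,7}: Y {3,4,5,6,7,8}->{3,4,5,6}; W {3,6,7}->{6,7}
Constraint 3 (Z + X = Y) on D(Z)={3,4,5,6,7} D(X)={3,4,5,6,8} D(Y)={3,4,5,6}: Z {3,4,5,6,7}->{3}; X {3,4,5,6,8}->{3}; Y {3,4,5,6}->{6}
So after constraint 3: D(W) = {6,7}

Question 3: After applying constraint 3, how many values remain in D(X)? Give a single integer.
Answer: 1

Derivation:
Constraint 1 (Y != W) on D(Y)={3,4,5,6,7,8} D(W)={3,6,7}: no change
Constraint 2 (Y < W) on D(Y)={3,4,5,6,7,8} D(W)={3,6,7}: Y {3,4,5,6,7,8}->{3,4,5,6}; W {3,6,7}->{6,7}
Constraint 3 (Z + X = Y) on D(Z)={3,4,5,6,7} D(X)={3,4,5,6,8} D(Y)={3,4,5,6}: Z {3,4,5,6,7}->{3}; X {3,4,5,6,8}->{3}; Y {3,4,5,6}->{6}
So after constraint 3: D(X)={3}, size = 1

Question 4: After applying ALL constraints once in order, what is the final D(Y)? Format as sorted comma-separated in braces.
Constraint 1 (Y != W) on D(Y)={3,4,5,6,7,8} D(W)={3,6,7}: no change
Constraint 2 (Y < W) on D(Y)={3,4,5,6,7,8} D(W)={3,6,7}: Y {3,4,5,6,7,8}->{3,4,5,6}; W {3,6,7}->{6,7}
Constraint 3 (Z + X = Y) on D(Z)={3,4,5,6,7} D(X)={3,4,5,6,8} D(Y)={3,4,5,6}: Z {3,4,5,6,7}->{3}; X {3,4,5,6,8}->{3}; Y {3,4,5,6}->{6}
So after all 3 constraints: D(Y) = {6}

Answer: {6}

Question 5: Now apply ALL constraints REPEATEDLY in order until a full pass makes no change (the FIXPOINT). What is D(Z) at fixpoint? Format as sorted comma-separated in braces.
pass 0 (initial): D(Z)={3,4,5,6,7}
pass 1: W {3,6,7}->{6,7}; X {3,4,5,6,8}->{3}; Y {3,4,5,6,7,8}->{6}; Z {3,4,5,6,7}->{3}
pass 2: W {6,7}->{7}
pass 3: no change
Fixpoint after 3 passes: D(Z) = {3}

Answer: {3}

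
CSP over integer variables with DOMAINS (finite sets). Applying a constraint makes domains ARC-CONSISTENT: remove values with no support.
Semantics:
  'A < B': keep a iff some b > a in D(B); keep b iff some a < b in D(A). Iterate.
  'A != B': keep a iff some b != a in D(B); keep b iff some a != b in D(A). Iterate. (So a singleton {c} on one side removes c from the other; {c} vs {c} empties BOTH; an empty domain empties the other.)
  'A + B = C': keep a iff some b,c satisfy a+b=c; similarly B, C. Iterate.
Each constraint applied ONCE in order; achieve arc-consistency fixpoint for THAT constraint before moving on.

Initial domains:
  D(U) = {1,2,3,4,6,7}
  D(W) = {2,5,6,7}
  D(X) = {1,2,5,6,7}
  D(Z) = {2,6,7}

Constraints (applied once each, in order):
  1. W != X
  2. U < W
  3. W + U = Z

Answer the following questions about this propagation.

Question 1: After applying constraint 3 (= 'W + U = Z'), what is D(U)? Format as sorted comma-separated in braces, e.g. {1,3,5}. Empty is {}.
Answer: {1,2,4}

Derivation:
Constraint 1 (W != X) on D(W)={2,5,6,7} D(X)={1,2,5,6,7}: no change
Constraint 2 (U < W) on D(U)={1,2,3,4,6,7} D(W)={2,5,6,7}: U {1,2,3,4,6,7}->{1,2,3,4,6}
Constraint 3 (W + U = Z) on D(W)={2,5,6,7} D(U)={1,2,3,4,6} D(Z)={2,6,7}: W {2,5,6,7}->{2,5,6}; U {1,2,3,4,6}->{1,2,4}; Z {2,6,7}->{6,7}
So after constraint 3: D(U) = {1,2,4}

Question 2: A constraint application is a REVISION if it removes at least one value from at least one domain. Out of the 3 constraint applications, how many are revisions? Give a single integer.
Answer: 2

Derivation:
Constraint 1 (W != X) on D(W)={2,5,6,7} D(X)={1,2,5,6,7}: no change => not a revision
Constraint 2 (U < W) on D(U)={1,2,3,4,6,7} D(W)={2,5,6,7}: U {1,2,3,4,6,7}->{1,2,3,4,6} => REVISION
Constraint 3 (W + U = Z) on D(W)={2,5,6,7} D(U)={1,2,3,4,6} D(Z)={2,6,7}: W {2,5,6,7}->{2,5,6}; U {1,2,3,4,6}->{1,2,4}; Z {2,6,7}->{6,7} => REVISION
Total revisions = 2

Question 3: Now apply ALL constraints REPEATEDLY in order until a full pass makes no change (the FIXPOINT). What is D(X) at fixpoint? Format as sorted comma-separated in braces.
Answer: {1,2,5,6,7}

Derivation:
pass 0 (initial): D(X)={1,2,5,6,7}
pass 1: U {1,2,3,4,6,7}->{1,2,4}; W {2,5,6,7}->{2,5,6}; Z {2,6,7}->{6,7}
pass 2: no change
Fixpoint after 2 passes: D(X) = {1,2,5,6,7}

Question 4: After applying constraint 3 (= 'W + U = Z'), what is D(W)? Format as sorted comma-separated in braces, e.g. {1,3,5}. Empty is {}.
Constraint 1 (W != X) on D(W)={2,5,6,7} D(X)={1,2,5,6,7}: no change
Constraint 2 (U < W) on D(U)={1,2,3,4,6,7} D(W)={2,5,6,7}: U {1,2,3,4,6,7}->{1,2,3,4,6}
Constraint 3 (W + U = Z) on D(W)={2,5,6,7} D(U)={1,2,3,4,6} D(Z)={2,6,7}: W {2,5,6,7}->{2,5,6}; U {1,2,3,4,6}->{1,2,4}; Z {2,6,7}->{6,7}
So after constraint 3: D(W) = {2,5,6}

Answer: {2,5,6}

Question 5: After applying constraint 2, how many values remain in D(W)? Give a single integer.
Answer: 4

Derivation:
Constraint 1 (W != X) on D(W)={2,5,6,7} D(X)={1,2,5,6,7}: no change
Constraint 2 (U < W) on D(U)={1,2,3,4,6,7} D(W)={2,5,6,7}: U {1,2,3,4,6,7}->{1,2,3,4,6}
So after constraint 2: D(W)={2,5,6,7}, size = 4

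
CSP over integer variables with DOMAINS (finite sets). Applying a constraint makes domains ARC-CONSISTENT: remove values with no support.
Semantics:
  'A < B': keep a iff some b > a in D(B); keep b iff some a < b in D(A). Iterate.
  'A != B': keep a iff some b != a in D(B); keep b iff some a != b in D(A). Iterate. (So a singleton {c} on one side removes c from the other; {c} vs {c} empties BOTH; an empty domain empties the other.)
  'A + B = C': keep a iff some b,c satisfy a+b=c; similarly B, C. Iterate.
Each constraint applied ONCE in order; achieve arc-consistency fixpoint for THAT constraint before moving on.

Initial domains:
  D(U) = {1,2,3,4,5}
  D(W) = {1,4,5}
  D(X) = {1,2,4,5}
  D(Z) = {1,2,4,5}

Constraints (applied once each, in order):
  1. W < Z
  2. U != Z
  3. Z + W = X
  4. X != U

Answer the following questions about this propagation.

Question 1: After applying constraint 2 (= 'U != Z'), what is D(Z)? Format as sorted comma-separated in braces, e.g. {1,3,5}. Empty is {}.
Constraint 1 (W < Z) on D(W)={1,4,5} D(Z)={1,2,4,5}: W {1,4,5}->{1,4}; Z {1,2,4,5}->{2,4,5}
Constraint 2 (U != Z) on D(U)={1,2,3,4,5} D(Z)={2,4,5}: no change
So after constraint 2: D(Z) = {2,4,5}

Answer: {2,4,5}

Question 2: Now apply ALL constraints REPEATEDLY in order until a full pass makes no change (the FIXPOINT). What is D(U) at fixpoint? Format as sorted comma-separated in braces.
Answer: {1,2,3}

Derivation:
pass 0 (initial): D(U)={1,2,3,4,5}
pass 1: U {1,2,3,4,5}->{1,2,3,4}; W {1,4,5}->{1}; X {1,2,4,5}->{5}; Z {1,2,4,5}->{4}
pass 2: U {1,2,3,4}->{1,2,3}
pass 3: no change
Fixpoint after 3 passes: D(U) = {1,2,3}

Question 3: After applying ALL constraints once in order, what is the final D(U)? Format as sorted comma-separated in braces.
Constraint 1 (W < Z) on D(W)={1,4,5} D(Z)={1,2,4,5}: W {1,4,5}->{1,4}; Z {1,2,4,5}->{2,4,5}
Constraint 2 (U != Z) on D(U)={1,2,3,4,5} D(Z)={2,4,5}: no change
Constraint 3 (Z + W = X) on D(Z)={2,4,5} D(W)={1,4} D(X)={1,2,4,5}: Z {2,4,5}->{4}; W {1,4}->{1}; X {1,2,4,5}->{5}
Constraint 4 (X != U) on D(X)={5} D(U)={1,2,3,4,5}: U {1,2,3,4,5}->{1,2,3,4}
So after all 4 constraints: D(U) = {1,2,3,4}

Answer: {1,2,3,4}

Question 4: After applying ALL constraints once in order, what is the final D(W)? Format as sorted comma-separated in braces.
Answer: {1}

Derivation:
Constraint 1 (W < Z) on D(W)={1,4,5} D(Z)={1,2,4,5}: W {1,4,5}->{1,4}; Z {1,2,4,5}->{2,4,5}
Constraint 2 (U != Z) on D(U)={1,2,3,4,5} D(Z)={2,4,5}: no change
Constraint 3 (Z + W = X) on D(Z)={2,4,5} D(W)={1,4} D(X)={1,2,4,5}: Z {2,4,5}->{4}; W {1,4}->{1}; X {1,2,4,5}->{5}
Constraint 4 (X != U) on D(X)={5} D(U)={1,2,3,4,5}: U {1,2,3,4,5}->{1,2,3,4}
So after all 4 constraints: D(W) = {1}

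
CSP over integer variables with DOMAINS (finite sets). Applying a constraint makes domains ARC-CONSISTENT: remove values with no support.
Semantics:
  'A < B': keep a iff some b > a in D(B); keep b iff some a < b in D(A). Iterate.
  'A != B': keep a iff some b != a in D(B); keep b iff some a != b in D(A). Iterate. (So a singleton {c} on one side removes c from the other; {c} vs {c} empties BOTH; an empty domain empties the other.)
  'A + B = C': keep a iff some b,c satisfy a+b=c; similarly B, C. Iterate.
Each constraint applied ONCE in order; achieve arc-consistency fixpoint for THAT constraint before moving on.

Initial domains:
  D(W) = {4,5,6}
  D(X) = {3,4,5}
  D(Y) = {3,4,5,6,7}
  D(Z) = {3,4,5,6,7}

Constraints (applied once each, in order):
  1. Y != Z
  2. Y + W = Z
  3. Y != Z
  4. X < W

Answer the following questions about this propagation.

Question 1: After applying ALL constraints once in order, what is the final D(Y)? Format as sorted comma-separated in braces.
Constraint 1 (Y != Z) on D(Y)={3,4,5,6,7} D(Z)={3,4,5,6,7}: no change
Constraint 2 (Y + W = Z) on D(Y)={3,4,5,6,7} D(W)={4,5,6} D(Z)={3,4,5,6,7}: Y {3,4,5,6,7}->{3}; W {4,5,6}->{4}; Z {3,4,5,6,7}->{7}
Constraint 3 (Y != Z) on D(Y)={3} D(Z)={7}: no change
Constraint 4 (X < W) on D(X)={3,4,5} D(W)={4}: X {3,4,5}->{3}
So after all 4 constraints: D(Y) = {3}

Answer: {3}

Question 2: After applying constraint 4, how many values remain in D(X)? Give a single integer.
Answer: 1

Derivation:
Constraint 1 (Y != Z) on D(Y)={3,4,5,6,7} D(Z)={3,4,5,6,7}: no change
Constraint 2 (Y + W = Z) on D(Y)={3,4,5,6,7} D(W)={4,5,6} D(Z)={3,4,5,6,7}: Y {3,4,5,6,7}->{3}; W {4,5,6}->{4}; Z {3,4,5,6,7}->{7}
Constraint 3 (Y != Z) on D(Y)={3} D(Z)={7}: no change
Constraint 4 (X < W) on D(X)={3,4,5} D(W)={4}: X {3,4,5}->{3}
So after constraint 4: D(X)={3}, size = 1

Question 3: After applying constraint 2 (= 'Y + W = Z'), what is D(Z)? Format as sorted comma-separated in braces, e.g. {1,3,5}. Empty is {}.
Answer: {7}

Derivation:
Constraint 1 (Y != Z) on D(Y)={3,4,5,6,7} D(Z)={3,4,5,6,7}: no change
Constraint 2 (Y + W = Z) on D(Y)={3,4,5,6,7} D(W)={4,5,6} D(Z)={3,4,5,6,7}: Y {3,4,5,6,7}->{3}; W {4,5,6}->{4}; Z {3,4,5,6,7}->{7}
So after constraint 2: D(Z) = {7}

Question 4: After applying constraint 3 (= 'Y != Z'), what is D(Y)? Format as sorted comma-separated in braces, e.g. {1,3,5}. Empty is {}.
Constraint 1 (Y != Z) on D(Y)={3,4,5,6,7} D(Z)={3,4,5,6,7}: no change
Constraint 2 (Y + W = Z) on D(Y)={3,4,5,6,7} D(W)={4,5,6} D(Z)={3,4,5,6,7}: Y {3,4,5,6,7}->{3}; W {4,5,6}->{4}; Z {3,4,5,6,7}->{7}
Constraint 3 (Y != Z) on D(Y)={3} D(Z)={7}: no change
So after constraint 3: D(Y) = {3}

Answer: {3}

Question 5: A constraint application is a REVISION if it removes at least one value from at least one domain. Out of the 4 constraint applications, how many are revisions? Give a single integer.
Answer: 2

Derivation:
Constraint 1 (Y != Z) on D(Y)={3,4,5,6,7} D(Z)={3,4,5,6,7}: no change => not a revision
Constraint 2 (Y + W = Z) on D(Y)={3,4,5,6,7} D(W)={4,5,6} D(Z)={3,4,5,6,7}: Y {3,4,5,6,7}->{3}; W {4,5,6}->{4}; Z {3,4,5,6,7}->{7} => REVISION
Constraint 3 (Y != Z) on D(Y)={3} D(Z)={7}: no change => not a revision
Constraint 4 (X < W) on D(X)={3,4,5} D(W)={4}: X {3,4,5}->{3} => REVISION
Total revisions = 2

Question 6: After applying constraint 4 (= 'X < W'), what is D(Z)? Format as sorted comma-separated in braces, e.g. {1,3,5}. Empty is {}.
Answer: {7}

Derivation:
Constraint 1 (Y != Z) on D(Y)={3,4,5,6,7} D(Z)={3,4,5,6,7}: no change
Constraint 2 (Y + W = Z) on D(Y)={3,4,5,6,7} D(W)={4,5,6} D(Z)={3,4,5,6,7}: Y {3,4,5,6,7}->{3}; W {4,5,6}->{4}; Z {3,4,5,6,7}->{7}
Constraint 3 (Y != Z) on D(Y)={3} D(Z)={7}: no change
Constraint 4 (X < W) on D(X)={3,4,5} D(W)={4}: X {3,4,5}->{3}
So after constraint 4: D(Z) = {7}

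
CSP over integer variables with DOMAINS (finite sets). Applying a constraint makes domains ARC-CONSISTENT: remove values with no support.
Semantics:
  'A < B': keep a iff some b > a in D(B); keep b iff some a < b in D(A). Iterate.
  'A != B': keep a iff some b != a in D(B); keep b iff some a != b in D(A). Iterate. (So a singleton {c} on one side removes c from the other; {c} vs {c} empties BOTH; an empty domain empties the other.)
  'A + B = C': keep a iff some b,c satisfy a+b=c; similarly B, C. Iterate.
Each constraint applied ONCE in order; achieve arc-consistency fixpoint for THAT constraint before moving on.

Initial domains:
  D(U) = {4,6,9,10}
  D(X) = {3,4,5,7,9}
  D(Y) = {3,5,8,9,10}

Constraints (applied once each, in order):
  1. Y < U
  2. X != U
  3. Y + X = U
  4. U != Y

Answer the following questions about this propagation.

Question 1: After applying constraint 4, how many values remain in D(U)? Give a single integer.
Answer: 3

Derivation:
Constraint 1 (Y < U) on D(Y)={3,5,8,9,10} D(U)={4,6,9,10}: Y {3,5,8,9,10}->{3,5,8,9}
Constraint 2 (X != U) on D(X)={3,4,5,7,9} D(U)={4,6,9,10}: no change
Constraint 3 (Y + X = U) on D(Y)={3,5,8,9} D(X)={3,4,5,7,9} D(U)={4,6,9,10}: Y {3,5,8,9}->{3,5}; X {3,4,5,7,9}->{3,4,5,7}; U {4,6,9,10}->{6,9,10}
Constraint 4 (U != Y) on D(U)={6,9,10} D(Y)={3,5}: no change
So after constraint 4: D(U)={6,9,10}, size = 3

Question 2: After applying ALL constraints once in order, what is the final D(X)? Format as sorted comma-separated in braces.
Answer: {3,4,5,7}

Derivation:
Constraint 1 (Y < U) on D(Y)={3,5,8,9,10} D(U)={4,6,9,10}: Y {3,5,8,9,10}->{3,5,8,9}
Constraint 2 (X != U) on D(X)={3,4,5,7,9} D(U)={4,6,9,10}: no change
Constraint 3 (Y + X = U) on D(Y)={3,5,8,9} D(X)={3,4,5,7,9} D(U)={4,6,9,10}: Y {3,5,8,9}->{3,5}; X {3,4,5,7,9}->{3,4,5,7}; U {4,6,9,10}->{6,9,10}
Constraint 4 (U != Y) on D(U)={6,9,10} D(Y)={3,5}: no change
So after all 4 constraints: D(X) = {3,4,5,7}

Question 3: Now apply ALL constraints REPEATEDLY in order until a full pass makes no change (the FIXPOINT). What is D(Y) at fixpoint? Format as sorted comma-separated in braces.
Answer: {3,5}

Derivation:
pass 0 (initial): D(Y)={3,5,8,9,10}
pass 1: U {4,6,9,10}->{6,9,10}; X {3,4,5,7,9}->{3,4,5,7}; Y {3,5,8,9,10}->{3,5}
pass 2: no change
Fixpoint after 2 passes: D(Y) = {3,5}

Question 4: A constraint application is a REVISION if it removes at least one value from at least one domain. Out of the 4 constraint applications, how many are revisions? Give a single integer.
Answer: 2

Derivation:
Constraint 1 (Y < U) on D(Y)={3,5,8,9,10} D(U)={4,6,9,10}: Y {3,5,8,9,10}->{3,5,8,9} => REVISION
Constraint 2 (X != U) on D(X)={3,4,5,7,9} D(U)={4,6,9,10}: no change => not a revision
Constraint 3 (Y + X = U) on D(Y)={3,5,8,9} D(X)={3,4,5,7,9} D(U)={4,6,9,10}: Y {3,5,8,9}->{3,5}; X {3,4,5,7,9}->{3,4,5,7}; U {4,6,9,10}->{6,9,10} => REVISION
Constraint 4 (U != Y) on D(U)={6,9,10} D(Y)={3,5}: no change => not a revision
Total revisions = 2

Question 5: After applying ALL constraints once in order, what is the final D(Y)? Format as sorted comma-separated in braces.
Constraint 1 (Y < U) on D(Y)={3,5,8,9,10} D(U)={4,6,9,10}: Y {3,5,8,9,10}->{3,5,8,9}
Constraint 2 (X != U) on D(X)={3,4,5,7,9} D(U)={4,6,9,10}: no change
Constraint 3 (Y + X = U) on D(Y)={3,5,8,9} D(X)={3,4,5,7,9} D(U)={4,6,9,10}: Y {3,5,8,9}->{3,5}; X {3,4,5,7,9}->{3,4,5,7}; U {4,6,9,10}->{6,9,10}
Constraint 4 (U != Y) on D(U)={6,9,10} D(Y)={3,5}: no change
So after all 4 constraints: D(Y) = {3,5}

Answer: {3,5}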